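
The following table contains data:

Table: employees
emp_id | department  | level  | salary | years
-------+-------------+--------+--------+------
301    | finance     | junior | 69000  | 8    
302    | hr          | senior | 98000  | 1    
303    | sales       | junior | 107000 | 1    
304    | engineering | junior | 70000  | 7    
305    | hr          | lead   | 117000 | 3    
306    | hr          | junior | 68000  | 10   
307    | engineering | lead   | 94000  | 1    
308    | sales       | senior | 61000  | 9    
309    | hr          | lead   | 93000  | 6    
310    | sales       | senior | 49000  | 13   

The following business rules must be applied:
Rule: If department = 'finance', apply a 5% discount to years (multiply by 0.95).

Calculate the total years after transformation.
58.6

Step 1: Records with department = 'finance' have total years = 8
Step 2: Apply multiplier: 8 × 0.95 = 7.6
Step 3: Other records total: 51
Step 4: Final sum = 7.6 + 51 = 58.6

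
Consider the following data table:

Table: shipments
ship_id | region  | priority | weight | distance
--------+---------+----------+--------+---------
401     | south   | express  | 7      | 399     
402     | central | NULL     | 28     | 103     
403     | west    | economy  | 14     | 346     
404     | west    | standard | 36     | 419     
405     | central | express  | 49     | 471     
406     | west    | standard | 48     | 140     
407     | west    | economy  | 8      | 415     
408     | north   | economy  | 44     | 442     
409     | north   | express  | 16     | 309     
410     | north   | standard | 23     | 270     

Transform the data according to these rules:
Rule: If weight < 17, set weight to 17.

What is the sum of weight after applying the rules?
296

Step 1: 4 records have weight < 17
Step 2: These records originally summed to 45
Step 3: After setting to minimum: 4 × 17 = 68
Step 4: Unaffected records sum: 228
Step 5: Final sum = 68 + 228 = 296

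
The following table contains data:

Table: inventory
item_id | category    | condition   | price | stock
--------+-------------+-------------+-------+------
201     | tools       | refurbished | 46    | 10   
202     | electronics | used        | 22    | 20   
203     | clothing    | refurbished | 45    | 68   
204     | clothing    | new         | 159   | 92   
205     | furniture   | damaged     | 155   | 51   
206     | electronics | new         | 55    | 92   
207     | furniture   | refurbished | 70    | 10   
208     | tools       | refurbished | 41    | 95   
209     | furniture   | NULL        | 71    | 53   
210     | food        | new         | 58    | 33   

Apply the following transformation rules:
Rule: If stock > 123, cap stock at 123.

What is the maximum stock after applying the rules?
95

Step 1: Original maximum stock = 95
Step 2: Check cap of 123 against maximum
Step 3: No records exceed the cap (max 95 <= cap 123), so no capping applies
Step 4: Maximum after transformation = 95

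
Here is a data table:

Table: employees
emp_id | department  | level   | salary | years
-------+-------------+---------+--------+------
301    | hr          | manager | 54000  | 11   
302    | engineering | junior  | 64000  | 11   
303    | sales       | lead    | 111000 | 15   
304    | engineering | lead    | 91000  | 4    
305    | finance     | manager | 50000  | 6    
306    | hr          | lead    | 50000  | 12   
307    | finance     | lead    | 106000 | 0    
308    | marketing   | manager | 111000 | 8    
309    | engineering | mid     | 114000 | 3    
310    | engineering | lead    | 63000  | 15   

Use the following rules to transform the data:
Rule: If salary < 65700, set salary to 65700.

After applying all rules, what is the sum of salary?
861500

Step 1: 5 records have salary < 65700
Step 2: These records originally summed to 281000
Step 3: After setting to minimum: 5 × 65700 = 328500
Step 4: Unaffected records sum: 533000
Step 5: Final sum = 328500 + 533000 = 861500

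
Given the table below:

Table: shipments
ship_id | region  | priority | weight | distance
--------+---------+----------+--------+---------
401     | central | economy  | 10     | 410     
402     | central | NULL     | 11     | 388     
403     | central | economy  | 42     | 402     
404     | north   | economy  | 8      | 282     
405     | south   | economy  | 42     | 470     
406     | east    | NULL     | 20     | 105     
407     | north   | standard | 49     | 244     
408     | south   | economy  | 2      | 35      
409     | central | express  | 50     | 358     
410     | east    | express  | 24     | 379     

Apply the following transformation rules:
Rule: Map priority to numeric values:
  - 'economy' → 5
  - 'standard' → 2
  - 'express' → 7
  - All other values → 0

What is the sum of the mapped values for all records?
41

Step 1: Apply mapping to each record
Step 2: Count by status:
  'economy': 5 records × 5 = 25
  'standard': 1 records × 2 = 2
  'express': 2 records × 7 = 14
Step 3: Sum all mapped values = 41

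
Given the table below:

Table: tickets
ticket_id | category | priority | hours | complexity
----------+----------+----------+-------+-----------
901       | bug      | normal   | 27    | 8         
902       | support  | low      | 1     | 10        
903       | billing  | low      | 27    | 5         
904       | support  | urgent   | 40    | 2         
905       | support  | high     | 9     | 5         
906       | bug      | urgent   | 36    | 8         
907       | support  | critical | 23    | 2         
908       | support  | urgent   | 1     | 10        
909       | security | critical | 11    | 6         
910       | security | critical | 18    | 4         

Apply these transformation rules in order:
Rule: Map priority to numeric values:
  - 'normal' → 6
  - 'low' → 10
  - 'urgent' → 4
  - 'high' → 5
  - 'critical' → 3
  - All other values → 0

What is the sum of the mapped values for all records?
52

Step 1: Apply mapping to each record
Step 2: Count by status:
  'normal': 1 records × 6 = 6
  'low': 2 records × 10 = 20
  'urgent': 3 records × 4 = 12
  'high': 1 records × 5 = 5
  'critical': 3 records × 3 = 9
Step 3: Sum all mapped values = 52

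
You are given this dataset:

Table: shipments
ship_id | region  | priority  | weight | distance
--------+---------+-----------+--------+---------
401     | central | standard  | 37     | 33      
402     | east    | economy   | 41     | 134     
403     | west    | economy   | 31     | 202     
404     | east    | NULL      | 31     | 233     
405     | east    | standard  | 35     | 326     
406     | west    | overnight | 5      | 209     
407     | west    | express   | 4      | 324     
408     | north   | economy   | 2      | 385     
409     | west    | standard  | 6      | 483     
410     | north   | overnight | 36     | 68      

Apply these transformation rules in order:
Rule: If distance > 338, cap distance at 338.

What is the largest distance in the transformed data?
338

Step 1: Original maximum distance = 483
Step 2: Apply cap at 338
Step 3: 2 records had distance > 338 and were capped
Step 4: Maximum after transformation = 338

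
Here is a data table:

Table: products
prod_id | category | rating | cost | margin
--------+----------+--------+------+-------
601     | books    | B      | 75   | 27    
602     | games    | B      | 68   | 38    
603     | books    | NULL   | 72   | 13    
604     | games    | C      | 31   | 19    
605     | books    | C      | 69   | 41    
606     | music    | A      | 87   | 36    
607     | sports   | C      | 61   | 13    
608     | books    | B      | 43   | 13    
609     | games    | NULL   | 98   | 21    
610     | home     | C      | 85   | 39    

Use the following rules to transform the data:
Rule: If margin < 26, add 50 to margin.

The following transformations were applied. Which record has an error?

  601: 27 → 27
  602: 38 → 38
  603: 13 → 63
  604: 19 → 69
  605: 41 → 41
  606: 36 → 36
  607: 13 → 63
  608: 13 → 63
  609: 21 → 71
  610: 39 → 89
Record 610 has an error. The correct transformed value should be 39, not 89.

Step 1: Check each record against the rule
Step 2: Record 610 has margin = 39
Step 3: Since 39 >= 26, the bonus should not have been applied
Step 4: Correct value = 39, but claimed value = 89
Conclusion: Record 610 has the error.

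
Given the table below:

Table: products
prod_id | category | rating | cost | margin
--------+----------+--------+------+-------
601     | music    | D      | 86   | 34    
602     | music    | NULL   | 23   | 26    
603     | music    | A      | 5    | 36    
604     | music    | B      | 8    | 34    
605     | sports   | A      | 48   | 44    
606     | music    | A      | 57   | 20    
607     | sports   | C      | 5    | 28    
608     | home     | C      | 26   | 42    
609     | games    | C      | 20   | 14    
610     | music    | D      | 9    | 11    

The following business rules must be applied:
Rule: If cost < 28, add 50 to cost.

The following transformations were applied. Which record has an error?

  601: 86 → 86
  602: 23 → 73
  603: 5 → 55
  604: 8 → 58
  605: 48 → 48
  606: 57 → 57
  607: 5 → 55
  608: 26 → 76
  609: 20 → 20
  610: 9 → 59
Record 609 has an error. The correct transformed value should be 70, not 20.

Step 1: Check each record against the rule
Step 2: Record 609 has cost = 20
Step 3: Since 20 < 28, the bonus should have been applied
Step 4: Correct value = 70, but claimed value = 20
Conclusion: Record 609 has the error.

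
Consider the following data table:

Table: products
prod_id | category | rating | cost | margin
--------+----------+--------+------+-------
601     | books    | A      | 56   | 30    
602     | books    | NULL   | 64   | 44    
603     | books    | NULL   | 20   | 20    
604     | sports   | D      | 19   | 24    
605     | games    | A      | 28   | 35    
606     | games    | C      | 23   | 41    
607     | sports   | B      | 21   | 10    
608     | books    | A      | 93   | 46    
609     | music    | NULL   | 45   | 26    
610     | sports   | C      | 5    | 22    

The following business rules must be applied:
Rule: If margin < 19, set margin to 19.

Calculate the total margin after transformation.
307

Step 1: 1 records have margin < 19
Step 2: These records originally summed to 10
Step 3: After setting to minimum: 1 × 19 = 19
Step 4: Unaffected records sum: 288
Step 5: Final sum = 19 + 288 = 307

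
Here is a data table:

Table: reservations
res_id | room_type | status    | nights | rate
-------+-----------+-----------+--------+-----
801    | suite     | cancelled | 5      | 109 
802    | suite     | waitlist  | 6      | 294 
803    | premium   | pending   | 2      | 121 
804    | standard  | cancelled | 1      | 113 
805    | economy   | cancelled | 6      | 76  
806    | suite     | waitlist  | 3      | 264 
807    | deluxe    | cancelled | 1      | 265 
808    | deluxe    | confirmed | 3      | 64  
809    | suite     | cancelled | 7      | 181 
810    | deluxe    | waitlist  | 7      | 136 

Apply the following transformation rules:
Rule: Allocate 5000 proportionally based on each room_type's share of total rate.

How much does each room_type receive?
deluxe: 1432.53, economy: 234.13, premium: 372.77, standard: 348.12, suite: 2612.45

Step 1: Calculate total rate = 1623
Step 2: Calculate each room_type's proportion:
  deluxe: 465/1623 = 28.65% → 1432.53
  economy: 76/1623 = 4.68% → 234.13
  premium: 121/1623 = 7.46% → 372.77
  standard: 113/1623 = 6.96% → 348.12
  suite: 848/1623 = 52.25% → 2612.45
Step 3: Verify: sum of allocations ≈ 5000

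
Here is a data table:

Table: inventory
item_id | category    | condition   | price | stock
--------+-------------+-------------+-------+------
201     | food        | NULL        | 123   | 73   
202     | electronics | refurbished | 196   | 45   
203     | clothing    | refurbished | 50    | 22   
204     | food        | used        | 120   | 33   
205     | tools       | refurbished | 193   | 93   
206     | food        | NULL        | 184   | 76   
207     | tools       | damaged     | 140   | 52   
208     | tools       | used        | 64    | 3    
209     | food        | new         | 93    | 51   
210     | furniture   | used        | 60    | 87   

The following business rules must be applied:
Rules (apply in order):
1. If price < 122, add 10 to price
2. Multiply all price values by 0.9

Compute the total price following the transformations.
1145.7

Step 1: Apply Rule 1 - Add 10 to records with price < 122
  - 5 records affected: 387 + (5 × 10) = 437
  - Unaffected records: 836
  - Sum after Rule 1: 1273
Step 2: Apply Rule 2 - Multiply all by 0.9
  - 1273 × 0.9 = 1145.7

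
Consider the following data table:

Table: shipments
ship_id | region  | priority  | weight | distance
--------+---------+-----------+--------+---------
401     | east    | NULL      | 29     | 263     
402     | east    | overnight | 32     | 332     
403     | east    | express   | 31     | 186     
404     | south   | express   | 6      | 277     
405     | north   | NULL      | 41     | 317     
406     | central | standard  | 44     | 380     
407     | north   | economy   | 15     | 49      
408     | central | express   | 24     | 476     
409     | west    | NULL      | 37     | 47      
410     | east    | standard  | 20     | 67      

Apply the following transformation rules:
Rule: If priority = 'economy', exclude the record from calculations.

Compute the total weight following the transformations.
264

Step 1: Identify records where priority = 'economy'
Step 2: The excluded records sum to 15
Step 3: Original total weight = 279
Step 4: Remaining total = 279 - 15 = 264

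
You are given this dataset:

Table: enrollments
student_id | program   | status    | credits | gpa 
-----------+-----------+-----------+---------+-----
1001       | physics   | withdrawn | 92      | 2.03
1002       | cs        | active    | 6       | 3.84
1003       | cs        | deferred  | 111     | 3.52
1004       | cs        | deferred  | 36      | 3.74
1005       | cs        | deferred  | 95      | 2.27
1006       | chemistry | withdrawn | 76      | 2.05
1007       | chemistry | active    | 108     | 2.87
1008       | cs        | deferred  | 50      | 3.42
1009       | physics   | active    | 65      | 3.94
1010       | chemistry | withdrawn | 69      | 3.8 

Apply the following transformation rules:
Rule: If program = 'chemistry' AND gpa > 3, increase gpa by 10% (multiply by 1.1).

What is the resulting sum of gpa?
31.86

Step 1: Find records where program = 'chemistry' AND gpa > 3
Step 2: 1 records match, summing to 3.8
Step 3: After multiplier: 3.8 × 1.1 = 4.18
Step 4: Unaffected records sum: 27.68
Step 5: Final sum = 4.18 + 27.68 = 31.86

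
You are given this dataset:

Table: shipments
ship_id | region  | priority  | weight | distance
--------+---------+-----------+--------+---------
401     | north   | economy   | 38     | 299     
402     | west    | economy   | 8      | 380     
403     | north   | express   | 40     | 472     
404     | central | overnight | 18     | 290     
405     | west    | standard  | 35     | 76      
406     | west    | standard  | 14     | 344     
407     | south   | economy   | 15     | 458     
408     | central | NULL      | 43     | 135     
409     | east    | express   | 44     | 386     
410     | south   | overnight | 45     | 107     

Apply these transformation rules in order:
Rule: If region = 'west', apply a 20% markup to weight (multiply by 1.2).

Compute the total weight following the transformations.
311.4

Step 1: Records with region = 'west' have total weight = 57
Step 2: Apply multiplier: 57 × 1.2 = 68.4
Step 3: Other records total: 243
Step 4: Final sum = 68.4 + 243 = 311.4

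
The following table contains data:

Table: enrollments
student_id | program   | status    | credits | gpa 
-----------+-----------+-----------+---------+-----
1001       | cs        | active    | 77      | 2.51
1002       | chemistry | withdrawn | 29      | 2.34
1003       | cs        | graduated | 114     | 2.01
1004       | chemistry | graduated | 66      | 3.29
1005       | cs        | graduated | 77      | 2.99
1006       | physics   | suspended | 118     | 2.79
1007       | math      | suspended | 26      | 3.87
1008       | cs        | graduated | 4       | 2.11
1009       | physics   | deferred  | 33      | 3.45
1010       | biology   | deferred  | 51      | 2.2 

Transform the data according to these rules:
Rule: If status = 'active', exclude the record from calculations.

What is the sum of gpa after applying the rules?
25.05

Step 1: Identify records where status = 'active'
Step 2: The excluded records sum to 2.51
Step 3: Original total gpa = 27.56
Step 4: Remaining total = 27.56 - 2.51 = 25.05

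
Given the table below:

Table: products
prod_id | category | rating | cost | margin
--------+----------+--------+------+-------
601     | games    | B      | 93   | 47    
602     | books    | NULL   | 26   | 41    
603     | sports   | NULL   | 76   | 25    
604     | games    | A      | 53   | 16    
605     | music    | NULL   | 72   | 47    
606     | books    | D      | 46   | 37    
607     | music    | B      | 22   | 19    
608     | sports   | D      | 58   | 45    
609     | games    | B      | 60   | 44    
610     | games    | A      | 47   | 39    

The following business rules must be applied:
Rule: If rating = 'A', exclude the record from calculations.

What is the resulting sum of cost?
453

Step 1: Identify records where rating = 'A'
Step 2: The excluded records sum to 100
Step 3: Original total cost = 553
Step 4: Remaining total = 553 - 100 = 453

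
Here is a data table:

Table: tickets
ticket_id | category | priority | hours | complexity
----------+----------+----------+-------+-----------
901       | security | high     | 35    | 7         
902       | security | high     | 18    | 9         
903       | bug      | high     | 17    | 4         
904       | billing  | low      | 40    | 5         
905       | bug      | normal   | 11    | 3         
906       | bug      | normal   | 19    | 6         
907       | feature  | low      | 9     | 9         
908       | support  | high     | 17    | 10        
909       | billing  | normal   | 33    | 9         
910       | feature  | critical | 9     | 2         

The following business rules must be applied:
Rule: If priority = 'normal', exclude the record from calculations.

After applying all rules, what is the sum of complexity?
46

Step 1: Identify records where priority = 'normal'
Step 2: The excluded records sum to 18
Step 3: Original total complexity = 64
Step 4: Remaining total = 64 - 18 = 46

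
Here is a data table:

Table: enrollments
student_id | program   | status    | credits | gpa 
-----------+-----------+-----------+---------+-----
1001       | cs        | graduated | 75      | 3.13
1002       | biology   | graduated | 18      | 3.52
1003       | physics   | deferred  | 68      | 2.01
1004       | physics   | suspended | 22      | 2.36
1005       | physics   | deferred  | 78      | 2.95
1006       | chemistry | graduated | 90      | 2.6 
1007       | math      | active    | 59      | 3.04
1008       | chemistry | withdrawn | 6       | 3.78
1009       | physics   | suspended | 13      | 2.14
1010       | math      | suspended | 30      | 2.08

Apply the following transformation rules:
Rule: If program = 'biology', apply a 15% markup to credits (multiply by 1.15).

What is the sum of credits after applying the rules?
461.7

Step 1: Records with program = 'biology' have total credits = 18
Step 2: Apply multiplier: 18 × 1.15 = 20.7
Step 3: Other records total: 441
Step 4: Final sum = 20.7 + 441 = 461.7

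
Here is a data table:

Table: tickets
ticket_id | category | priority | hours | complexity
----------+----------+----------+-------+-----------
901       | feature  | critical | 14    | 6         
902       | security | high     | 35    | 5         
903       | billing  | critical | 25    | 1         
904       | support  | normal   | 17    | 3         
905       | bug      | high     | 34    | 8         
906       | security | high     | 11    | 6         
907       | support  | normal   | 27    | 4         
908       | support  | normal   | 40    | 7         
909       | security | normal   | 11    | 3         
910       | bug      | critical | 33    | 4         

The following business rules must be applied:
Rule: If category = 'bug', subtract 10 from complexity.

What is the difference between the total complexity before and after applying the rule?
20

Step 1: Original sum of complexity = 47
Step 2: 2 records have category = 'bug'
Step 3: Each affected record changes by -10
Step 4: Total change = 2 × -10 = -20
Step 5: New sum = 47 + -20 = 27
Step 6: Difference = |27 - 47| = 20
        (Sum decreased by 20)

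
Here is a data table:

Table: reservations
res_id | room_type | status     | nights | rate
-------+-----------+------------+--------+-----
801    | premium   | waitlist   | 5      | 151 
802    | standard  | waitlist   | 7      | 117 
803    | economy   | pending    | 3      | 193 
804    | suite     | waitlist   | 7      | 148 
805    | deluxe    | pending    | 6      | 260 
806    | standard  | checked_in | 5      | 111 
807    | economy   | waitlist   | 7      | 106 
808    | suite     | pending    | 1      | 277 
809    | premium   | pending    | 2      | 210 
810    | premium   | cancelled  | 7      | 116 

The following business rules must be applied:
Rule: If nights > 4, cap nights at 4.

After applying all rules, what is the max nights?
4

Step 1: Original maximum nights = 7
Step 2: Apply cap at 4
Step 3: 7 records had nights > 4 and were capped
Step 4: Maximum after transformation = 4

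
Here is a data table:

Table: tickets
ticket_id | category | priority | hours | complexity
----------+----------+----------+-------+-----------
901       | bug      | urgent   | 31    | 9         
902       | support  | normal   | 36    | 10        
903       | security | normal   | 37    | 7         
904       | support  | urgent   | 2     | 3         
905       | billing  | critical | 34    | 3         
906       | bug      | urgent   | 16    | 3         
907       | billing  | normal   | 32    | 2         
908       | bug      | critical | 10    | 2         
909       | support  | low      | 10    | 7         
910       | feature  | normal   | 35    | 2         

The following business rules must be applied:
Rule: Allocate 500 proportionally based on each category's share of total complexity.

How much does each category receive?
billing: 52.08, bug: 145.83, feature: 20.83, security: 72.92, support: 208.33

Step 1: Calculate total complexity = 48
Step 2: Calculate each category's proportion:
  billing: 5/48 = 10.42% → 52.08
  bug: 14/48 = 29.17% → 145.83
  feature: 2/48 = 4.17% → 20.83
  security: 7/48 = 14.58% → 72.92
  support: 20/48 = 41.67% → 208.33
Step 3: Verify: sum of allocations ≈ 500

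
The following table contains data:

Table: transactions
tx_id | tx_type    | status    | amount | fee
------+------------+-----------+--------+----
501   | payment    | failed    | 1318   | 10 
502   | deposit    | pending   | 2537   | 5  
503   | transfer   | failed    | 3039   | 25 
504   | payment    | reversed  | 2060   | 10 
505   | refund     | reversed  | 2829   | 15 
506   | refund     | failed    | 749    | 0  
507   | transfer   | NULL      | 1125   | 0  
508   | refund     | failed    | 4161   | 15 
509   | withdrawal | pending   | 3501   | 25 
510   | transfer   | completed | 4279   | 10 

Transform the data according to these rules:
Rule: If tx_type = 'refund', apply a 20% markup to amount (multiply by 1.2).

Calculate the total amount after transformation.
27145.8

Step 1: Records with tx_type = 'refund' have total amount = 7739
Step 2: Apply multiplier: 7739 × 1.2 = 9286.8
Step 3: Other records total: 17859
Step 4: Final sum = 9286.8 + 17859 = 27145.8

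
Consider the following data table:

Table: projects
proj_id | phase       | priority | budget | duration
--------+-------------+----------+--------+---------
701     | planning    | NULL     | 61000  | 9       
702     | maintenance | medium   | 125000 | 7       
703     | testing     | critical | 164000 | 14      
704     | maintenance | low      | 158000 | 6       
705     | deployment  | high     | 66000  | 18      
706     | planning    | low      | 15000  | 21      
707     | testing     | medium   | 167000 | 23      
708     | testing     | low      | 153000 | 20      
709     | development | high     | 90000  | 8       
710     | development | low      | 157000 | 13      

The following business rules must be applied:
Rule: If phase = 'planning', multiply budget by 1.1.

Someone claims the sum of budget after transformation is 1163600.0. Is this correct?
Yes, the result is correct.

Step 1: Calculate the correct sum after transformation
Step 2: Apply multiplier 1.1 to records where phase = 'planning'
Step 3: Correct result = 1163600.0
Step 4: Claimed result = 1163600.0
Step 5: 1163600.0 = 1163600.0 ✓
Conclusion: The claimed result is correct.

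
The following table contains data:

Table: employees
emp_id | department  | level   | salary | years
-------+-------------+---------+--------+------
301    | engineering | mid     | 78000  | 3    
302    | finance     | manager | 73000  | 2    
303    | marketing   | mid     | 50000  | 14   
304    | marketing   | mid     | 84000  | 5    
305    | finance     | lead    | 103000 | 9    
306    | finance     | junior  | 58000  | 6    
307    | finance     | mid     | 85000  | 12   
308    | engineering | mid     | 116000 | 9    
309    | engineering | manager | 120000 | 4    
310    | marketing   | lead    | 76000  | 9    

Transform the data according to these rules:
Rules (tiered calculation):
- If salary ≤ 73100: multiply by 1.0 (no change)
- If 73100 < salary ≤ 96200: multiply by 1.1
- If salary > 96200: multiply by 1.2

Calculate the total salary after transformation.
943100.0

Step 1: Tier 1 (salary ≤ 73100): 3 records, sum = 181000 × 1.0 = 181000.0
Step 2: Tier 2 (73100 < salary ≤ 96200): 4 records, sum = 323000 × 1.1 = 355300.0
Step 3: Tier 3 (salary > 96200): 3 records, sum = 339000 × 1.2 = 406800.0
Step 4: Final sum = 181000.0 + 355300.0 + 406800.0 = 943100.0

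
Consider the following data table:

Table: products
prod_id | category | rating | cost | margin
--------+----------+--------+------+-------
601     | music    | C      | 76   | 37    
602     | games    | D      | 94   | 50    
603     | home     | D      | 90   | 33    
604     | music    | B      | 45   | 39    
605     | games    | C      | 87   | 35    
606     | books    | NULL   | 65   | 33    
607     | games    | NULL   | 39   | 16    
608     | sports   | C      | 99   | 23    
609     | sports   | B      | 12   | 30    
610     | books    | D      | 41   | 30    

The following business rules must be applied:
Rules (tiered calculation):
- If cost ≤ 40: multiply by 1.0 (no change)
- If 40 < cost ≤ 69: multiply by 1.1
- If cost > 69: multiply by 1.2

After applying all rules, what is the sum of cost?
752.3

Step 1: Tier 1 (cost ≤ 40): 2 records, sum = 51 × 1.0 = 51.0
Step 2: Tier 2 (40 < cost ≤ 69): 3 records, sum = 151 × 1.1 = 166.1
Step 3: Tier 3 (cost > 69): 5 records, sum = 446 × 1.2 = 535.2
Step 4: Final sum = 51.0 + 166.1 + 535.2 = 752.3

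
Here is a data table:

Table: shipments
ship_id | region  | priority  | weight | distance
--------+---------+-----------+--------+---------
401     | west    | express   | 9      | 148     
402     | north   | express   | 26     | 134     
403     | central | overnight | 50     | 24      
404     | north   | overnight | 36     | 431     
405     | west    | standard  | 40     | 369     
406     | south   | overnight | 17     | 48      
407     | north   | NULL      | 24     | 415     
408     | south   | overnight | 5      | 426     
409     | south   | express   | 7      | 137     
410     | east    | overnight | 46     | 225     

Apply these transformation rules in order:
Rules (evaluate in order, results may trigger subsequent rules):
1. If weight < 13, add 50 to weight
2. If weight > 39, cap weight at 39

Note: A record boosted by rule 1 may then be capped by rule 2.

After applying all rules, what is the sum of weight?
337

Step 1: Apply rule 1 to records with weight < 13
  - 3 records get bonus of 50
  - Of these, 3 records then exceed 39 and get capped
Step 2: Apply rule 2 to records with weight > 39
  - 3 records (original) are capped
Step 3: Calculate final sum = 337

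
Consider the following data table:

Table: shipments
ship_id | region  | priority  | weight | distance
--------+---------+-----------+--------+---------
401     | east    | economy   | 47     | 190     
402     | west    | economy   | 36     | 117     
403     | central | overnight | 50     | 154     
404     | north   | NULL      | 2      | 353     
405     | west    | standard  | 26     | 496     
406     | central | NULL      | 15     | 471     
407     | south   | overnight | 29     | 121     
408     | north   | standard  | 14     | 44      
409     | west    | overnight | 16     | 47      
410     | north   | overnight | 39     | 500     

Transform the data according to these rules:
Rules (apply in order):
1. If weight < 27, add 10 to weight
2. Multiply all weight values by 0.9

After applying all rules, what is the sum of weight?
291.6

Step 1: Apply Rule 1 - Add 10 to records with weight < 27
  - 5 records affected: 73 + (5 × 10) = 123
  - Unaffected records: 201
  - Sum after Rule 1: 324
Step 2: Apply Rule 2 - Multiply all by 0.9
  - 324 × 0.9 = 291.6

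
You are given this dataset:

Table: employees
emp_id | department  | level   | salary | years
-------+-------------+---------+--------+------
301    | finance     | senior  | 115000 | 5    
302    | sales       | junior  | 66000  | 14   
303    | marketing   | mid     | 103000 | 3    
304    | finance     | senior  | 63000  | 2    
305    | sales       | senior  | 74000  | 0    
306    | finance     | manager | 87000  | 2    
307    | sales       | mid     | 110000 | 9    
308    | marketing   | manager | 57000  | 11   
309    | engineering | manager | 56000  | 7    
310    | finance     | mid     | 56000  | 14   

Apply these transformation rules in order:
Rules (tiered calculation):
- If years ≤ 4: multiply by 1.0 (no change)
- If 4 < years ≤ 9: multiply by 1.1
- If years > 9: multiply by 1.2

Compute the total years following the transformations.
76.9

Step 1: Tier 1 (years ≤ 4): 4 records, sum = 7 × 1.0 = 7.0
Step 2: Tier 2 (4 < years ≤ 9): 3 records, sum = 21 × 1.1 = 23.1
Step 3: Tier 3 (years > 9): 3 records, sum = 39 × 1.2 = 46.8
Step 4: Final sum = 7.0 + 23.1 + 46.8 = 76.9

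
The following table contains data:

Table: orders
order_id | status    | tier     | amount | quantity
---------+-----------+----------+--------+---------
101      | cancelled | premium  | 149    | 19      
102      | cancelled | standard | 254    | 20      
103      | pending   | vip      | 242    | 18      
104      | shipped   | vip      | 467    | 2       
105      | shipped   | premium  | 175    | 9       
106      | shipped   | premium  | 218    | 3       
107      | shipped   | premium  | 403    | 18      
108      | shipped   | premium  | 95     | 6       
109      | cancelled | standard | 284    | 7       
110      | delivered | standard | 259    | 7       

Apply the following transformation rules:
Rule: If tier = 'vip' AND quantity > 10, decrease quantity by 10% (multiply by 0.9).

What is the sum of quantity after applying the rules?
107.2

Step 1: Find records where tier = 'vip' AND quantity > 10
Step 2: 1 records match, summing to 18
Step 3: After multiplier: 18 × 0.9 = 16.2
Step 4: Unaffected records sum: 91
Step 5: Final sum = 16.2 + 91 = 107.2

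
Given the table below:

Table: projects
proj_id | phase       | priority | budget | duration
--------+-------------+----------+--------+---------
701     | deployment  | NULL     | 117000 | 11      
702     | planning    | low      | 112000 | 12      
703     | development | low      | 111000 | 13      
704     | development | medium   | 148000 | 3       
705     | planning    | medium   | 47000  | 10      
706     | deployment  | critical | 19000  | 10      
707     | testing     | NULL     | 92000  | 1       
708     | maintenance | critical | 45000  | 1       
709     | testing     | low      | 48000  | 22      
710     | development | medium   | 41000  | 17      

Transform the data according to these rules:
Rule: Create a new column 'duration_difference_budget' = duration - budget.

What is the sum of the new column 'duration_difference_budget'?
-779900

Step 1: For each record, compute duration - budget
Example calculations:
  11 - 117000 = -116989
  12 - 112000 = -111988
  13 - 111000 = -110987
  ...
Step 2: Sum all derived values
Step 3: Total = -779900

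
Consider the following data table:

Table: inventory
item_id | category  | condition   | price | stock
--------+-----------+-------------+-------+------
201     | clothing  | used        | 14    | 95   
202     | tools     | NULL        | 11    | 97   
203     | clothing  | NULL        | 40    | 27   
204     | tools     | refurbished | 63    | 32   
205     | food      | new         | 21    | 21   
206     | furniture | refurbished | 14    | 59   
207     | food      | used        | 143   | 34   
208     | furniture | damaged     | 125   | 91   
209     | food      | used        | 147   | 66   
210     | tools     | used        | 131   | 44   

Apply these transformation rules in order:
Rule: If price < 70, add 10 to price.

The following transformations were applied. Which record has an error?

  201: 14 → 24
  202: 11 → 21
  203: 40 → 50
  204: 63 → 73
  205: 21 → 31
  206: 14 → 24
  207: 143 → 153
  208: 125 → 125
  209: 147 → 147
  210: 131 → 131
Record 207 has an error. The correct transformed value should be 143, not 153.

Step 1: Check each record against the rule
Step 2: Record 207 has price = 143
Step 3: Since 143 >= 70, the bonus should not have been applied
Step 4: Correct value = 143, but claimed value = 153
Conclusion: Record 207 has the error.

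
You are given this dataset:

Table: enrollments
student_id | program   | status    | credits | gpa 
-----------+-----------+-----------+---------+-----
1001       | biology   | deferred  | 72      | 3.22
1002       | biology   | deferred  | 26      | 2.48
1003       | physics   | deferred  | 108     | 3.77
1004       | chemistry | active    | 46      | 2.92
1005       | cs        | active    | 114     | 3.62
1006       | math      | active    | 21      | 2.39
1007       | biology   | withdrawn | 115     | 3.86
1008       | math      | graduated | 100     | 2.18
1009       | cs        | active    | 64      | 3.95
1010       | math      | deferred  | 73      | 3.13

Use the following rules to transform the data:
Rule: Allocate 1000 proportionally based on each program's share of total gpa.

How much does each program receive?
biology: 303.3, chemistry: 92.64, cs: 240.16, math: 244.29, physics: 119.61

Step 1: Calculate total gpa = 31.52
Step 2: Calculate each program's proportion:
  biology: 9.56/31.52 = 30.33% → 303.3
  chemistry: 2.92/31.52 = 9.26% → 92.64
  cs: 7.57/31.52 = 24.02% → 240.16
  math: 7.7/31.52 = 24.43% → 244.29
  physics: 3.77/31.52 = 11.96% → 119.61
Step 3: Verify: sum of allocations ≈ 1000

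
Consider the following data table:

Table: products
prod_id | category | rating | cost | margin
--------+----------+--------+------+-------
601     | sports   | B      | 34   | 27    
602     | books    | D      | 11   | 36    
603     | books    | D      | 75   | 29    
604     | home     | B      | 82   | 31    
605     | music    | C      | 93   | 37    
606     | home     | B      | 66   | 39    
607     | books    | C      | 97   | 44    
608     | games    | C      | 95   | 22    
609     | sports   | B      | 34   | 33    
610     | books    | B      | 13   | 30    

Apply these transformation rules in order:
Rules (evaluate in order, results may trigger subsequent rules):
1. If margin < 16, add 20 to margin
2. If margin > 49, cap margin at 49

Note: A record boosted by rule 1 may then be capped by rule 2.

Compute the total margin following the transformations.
328

Step 1: Apply rule 1 to records with margin < 16
  - 0 records get bonus of 20
  - Of these, 0 records then exceed 49 and get capped
Step 2: Apply rule 2 to records with margin > 49
  - 0 records (original) are capped
Step 3: Calculate final sum = 328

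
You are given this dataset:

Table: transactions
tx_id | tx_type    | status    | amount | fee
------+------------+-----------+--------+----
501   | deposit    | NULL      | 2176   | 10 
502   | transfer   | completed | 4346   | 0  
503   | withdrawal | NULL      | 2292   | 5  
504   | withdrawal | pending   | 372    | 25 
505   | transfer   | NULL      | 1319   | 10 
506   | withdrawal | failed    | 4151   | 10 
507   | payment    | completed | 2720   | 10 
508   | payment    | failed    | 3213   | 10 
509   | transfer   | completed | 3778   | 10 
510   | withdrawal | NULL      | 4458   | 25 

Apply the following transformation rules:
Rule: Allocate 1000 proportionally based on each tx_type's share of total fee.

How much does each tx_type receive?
deposit: 86.96, payment: 173.91, transfer: 173.91, withdrawal: 565.22

Step 1: Calculate total fee = 115
Step 2: Calculate each tx_type's proportion:
  deposit: 10/115 = 8.70% → 86.96
  payment: 20/115 = 17.39% → 173.91
  transfer: 20/115 = 17.39% → 173.91
  withdrawal: 65/115 = 56.52% → 565.22
Step 3: Verify: sum of allocations ≈ 1000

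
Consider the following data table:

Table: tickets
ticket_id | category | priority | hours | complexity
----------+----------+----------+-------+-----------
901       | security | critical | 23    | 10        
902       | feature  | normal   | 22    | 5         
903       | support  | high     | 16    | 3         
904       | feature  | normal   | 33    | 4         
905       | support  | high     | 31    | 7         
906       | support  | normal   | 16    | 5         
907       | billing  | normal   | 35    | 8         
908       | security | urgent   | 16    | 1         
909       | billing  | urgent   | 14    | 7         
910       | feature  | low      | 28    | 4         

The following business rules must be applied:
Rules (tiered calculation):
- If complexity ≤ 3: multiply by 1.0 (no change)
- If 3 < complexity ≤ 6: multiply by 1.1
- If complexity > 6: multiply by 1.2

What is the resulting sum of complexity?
62.2

Step 1: Tier 1 (complexity ≤ 3): 2 records, sum = 4 × 1.0 = 4.0
Step 2: Tier 2 (3 < complexity ≤ 6): 4 records, sum = 18 × 1.1 = 19.8
Step 3: Tier 3 (complexity > 6): 4 records, sum = 32 × 1.2 = 38.4
Step 4: Final sum = 4.0 + 19.8 + 38.4 = 62.2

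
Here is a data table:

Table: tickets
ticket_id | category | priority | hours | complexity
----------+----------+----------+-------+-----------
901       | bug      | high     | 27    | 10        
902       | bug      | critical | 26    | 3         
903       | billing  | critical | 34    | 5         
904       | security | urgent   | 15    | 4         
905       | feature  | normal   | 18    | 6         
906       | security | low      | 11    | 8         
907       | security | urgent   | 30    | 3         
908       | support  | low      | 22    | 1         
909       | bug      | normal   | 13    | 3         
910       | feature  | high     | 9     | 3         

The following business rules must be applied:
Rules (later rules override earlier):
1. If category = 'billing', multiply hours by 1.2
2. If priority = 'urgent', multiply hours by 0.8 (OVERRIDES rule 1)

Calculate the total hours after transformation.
202.8

Step 1: Rule 2 takes priority for records with priority = 'urgent'
  - 2 records: 45 × 0.8 = 36.0
Step 2: Rule 1 applies to remaining records with category = 'billing'
  - 1 records: 34 × 1.2 = 40.8
Step 3: Other records unchanged: 126
Step 4: Final sum = 36.0 + 40.8 + 126 = 202.8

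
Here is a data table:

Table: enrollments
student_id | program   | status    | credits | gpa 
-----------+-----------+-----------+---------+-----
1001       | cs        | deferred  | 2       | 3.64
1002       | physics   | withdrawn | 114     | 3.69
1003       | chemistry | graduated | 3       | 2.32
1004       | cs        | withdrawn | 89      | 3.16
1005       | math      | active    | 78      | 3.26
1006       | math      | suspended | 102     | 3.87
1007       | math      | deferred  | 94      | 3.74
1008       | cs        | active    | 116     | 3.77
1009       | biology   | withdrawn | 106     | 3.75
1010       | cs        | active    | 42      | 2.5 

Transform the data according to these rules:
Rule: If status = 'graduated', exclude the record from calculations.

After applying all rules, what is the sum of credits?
743

Step 1: Identify records where status = 'graduated'
Step 2: The excluded records sum to 3
Step 3: Original total credits = 746
Step 4: Remaining total = 746 - 3 = 743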